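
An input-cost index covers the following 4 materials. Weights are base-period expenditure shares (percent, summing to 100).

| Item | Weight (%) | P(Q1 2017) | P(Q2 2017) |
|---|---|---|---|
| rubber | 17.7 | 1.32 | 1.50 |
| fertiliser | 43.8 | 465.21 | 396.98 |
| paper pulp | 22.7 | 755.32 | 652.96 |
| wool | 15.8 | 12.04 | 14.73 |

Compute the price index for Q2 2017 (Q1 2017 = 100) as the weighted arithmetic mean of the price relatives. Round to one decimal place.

96.4

rubber: 17.7 × (1.50/1.32) = 17.7 × 1.136364 = 20.1136
fertiliser: 43.8 × (396.98/465.21) = 43.8 × 0.853335 = 37.3761
paper pulp: 22.7 × (652.96/755.32) = 22.7 × 0.864481 = 19.6237
wool: 15.8 × (14.73/12.04) = 15.8 × 1.223422 = 19.3301
Index = Σ wᵢ·(p₁ᵢ/p₀ᵢ) = 20.1136 + 37.3761 + 19.6237 + 19.3301 = 96.4435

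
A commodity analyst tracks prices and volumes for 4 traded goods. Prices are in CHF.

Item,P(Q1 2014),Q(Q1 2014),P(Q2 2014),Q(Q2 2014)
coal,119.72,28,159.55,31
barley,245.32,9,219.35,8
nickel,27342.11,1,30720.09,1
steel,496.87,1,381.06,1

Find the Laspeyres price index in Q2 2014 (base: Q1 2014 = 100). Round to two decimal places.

Laspeyres price index uses base-period quantities as weights.
ΣP(Q2 2014)·Q(Q1 2014) = 159.55×28 + 219.35×9 + 30720.09×1 + 381.06×1 = 4467.4 + 1974.15 + 30720.09 + 381.06 = 37542.7
ΣP(Q1 2014)·Q(Q1 2014) = 119.72×28 + 245.32×9 + 27342.11×1 + 496.87×1 = 3352.16 + 2207.88 + 27342.11 + 496.87 = 33399.02
Index = 37542.7 / 33399.02 × 100 = 112.4066

112.41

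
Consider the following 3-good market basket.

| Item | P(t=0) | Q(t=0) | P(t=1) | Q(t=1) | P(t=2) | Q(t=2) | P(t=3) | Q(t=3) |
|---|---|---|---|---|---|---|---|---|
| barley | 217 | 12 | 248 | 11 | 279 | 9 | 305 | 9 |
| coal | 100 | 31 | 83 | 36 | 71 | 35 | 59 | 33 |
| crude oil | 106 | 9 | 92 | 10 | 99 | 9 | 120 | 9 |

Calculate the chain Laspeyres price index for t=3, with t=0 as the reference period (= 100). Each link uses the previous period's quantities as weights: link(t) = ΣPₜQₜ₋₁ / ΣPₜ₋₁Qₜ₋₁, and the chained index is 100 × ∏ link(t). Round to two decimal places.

Link t=0→t=1:
ΣP(t=1)Q(t=0) = 248×12 + 83×31 + 92×9 = 2976 + 2573 + 828 = 6377
ΣP(t=0)Q(t=0) = 217×12 + 100×31 + 106×9 = 2604 + 3100 + 954 = 6658
link = 6377/6658 = 0.957795
Link t=1→t=2:
ΣP(t=2)Q(t=1) = 279×11 + 71×36 + 99×10 = 3069 + 2556 + 990 = 6615
ΣP(t=1)Q(t=1) = 248×11 + 83×36 + 92×10 = 2728 + 2988 + 920 = 6636
link = 6615/6636 = 0.996835
Link t=2→t=3:
ΣP(t=3)Q(t=2) = 305×9 + 59×35 + 120×9 = 2745 + 2065 + 1080 = 5890
ΣP(t=2)Q(t=2) = 279×9 + 71×35 + 99×9 = 2511 + 2485 + 891 = 5887
link = 5890/5887 = 1.000510
Chained index = 100 × 0.957795 × 0.996835 × 1.000510 = 95.5251

95.53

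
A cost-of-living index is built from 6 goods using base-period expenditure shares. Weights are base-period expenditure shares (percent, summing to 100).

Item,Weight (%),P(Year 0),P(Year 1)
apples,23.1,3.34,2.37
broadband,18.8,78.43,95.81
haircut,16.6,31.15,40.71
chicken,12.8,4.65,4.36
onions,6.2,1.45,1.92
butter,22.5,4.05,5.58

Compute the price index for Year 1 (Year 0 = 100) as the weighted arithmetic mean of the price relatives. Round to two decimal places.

apples: 23.1 × (2.37/3.34) = 23.1 × 0.709581 = 16.3913
broadband: 18.8 × (95.81/78.43) = 18.8 × 1.221599 = 22.9661
haircut: 16.6 × (40.71/31.15) = 16.6 × 1.306902 = 21.6946
chicken: 12.8 × (4.36/4.65) = 12.8 × 0.937634 = 12.0017
onions: 6.2 × (1.92/1.45) = 6.2 × 1.324138 = 8.2097
butter: 22.5 × (5.58/4.05) = 22.5 × 1.377778 = 31.0000
Index = Σ wᵢ·(p₁ᵢ/p₀ᵢ) = 16.3913 + 22.9661 + 21.6946 + 12.0017 + 8.2097 + 31.0000 = 112.2633

112.26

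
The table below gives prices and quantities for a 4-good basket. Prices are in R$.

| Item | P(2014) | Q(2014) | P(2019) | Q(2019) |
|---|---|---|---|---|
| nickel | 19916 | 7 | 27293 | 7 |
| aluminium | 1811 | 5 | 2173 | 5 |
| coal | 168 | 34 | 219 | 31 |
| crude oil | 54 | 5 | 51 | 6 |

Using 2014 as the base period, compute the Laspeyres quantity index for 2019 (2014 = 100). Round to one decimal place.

99.7

Laspeyres quantity index uses base-period prices as weights.
ΣP(2014)·Q(2019) = 19916×7 + 1811×5 + 168×31 + 54×6 = 139412 + 9055 + 5208 + 324 = 153999
ΣP(2014)·Q(2014) = 19916×7 + 1811×5 + 168×34 + 54×5 = 139412 + 9055 + 5712 + 270 = 154449
Index = 153999 / 154449 × 100 = 99.7086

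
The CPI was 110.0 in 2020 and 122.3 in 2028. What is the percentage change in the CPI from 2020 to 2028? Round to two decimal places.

11.18%

Change = (122.3 − 110.0) / 110.0 × 100
       = 12.3 / 110.0 × 100 = 11.1818%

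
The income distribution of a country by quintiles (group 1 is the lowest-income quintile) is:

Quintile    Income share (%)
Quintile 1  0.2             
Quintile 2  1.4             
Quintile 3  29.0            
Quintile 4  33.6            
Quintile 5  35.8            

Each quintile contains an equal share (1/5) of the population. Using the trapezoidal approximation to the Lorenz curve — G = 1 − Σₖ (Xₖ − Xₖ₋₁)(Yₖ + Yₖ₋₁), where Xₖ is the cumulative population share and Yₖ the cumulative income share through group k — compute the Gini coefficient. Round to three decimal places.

0.414

Cumulative income shares Yₖ: 0.0020, 0.0160, 0.3060, 0.6420, 1.0000
Σ (Xₖ−Xₖ₋₁)(Yₖ+Yₖ₋₁) = (1/5)(0.0020+0.0000) + (1/5)(0.0160+0.0020) + (1/5)(0.3060+0.0160) + (1/5)(0.6420+0.3060) + (1/5)(1.0000+0.6420)
  = 0.0004 + 0.0036 + 0.0644 + 0.1896 + 0.3284 = 0.5864
G = 1 − 0.5864 = 0.4136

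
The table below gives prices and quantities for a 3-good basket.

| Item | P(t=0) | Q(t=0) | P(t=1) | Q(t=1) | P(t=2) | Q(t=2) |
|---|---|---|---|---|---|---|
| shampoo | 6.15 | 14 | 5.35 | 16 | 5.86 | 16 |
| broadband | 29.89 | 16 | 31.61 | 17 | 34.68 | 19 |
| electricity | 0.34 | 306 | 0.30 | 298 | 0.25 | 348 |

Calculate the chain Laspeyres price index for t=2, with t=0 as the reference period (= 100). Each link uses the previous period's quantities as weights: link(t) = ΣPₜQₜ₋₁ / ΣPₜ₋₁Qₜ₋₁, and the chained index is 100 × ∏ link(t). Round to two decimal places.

107.03

Link t=0→t=1:
ΣP(t=1)Q(t=0) = 5.35×14 + 31.61×16 + 0.30×306 = 74.9 + 505.76 + 91.8 = 672.46
ΣP(t=0)Q(t=0) = 6.15×14 + 29.89×16 + 0.34×306 = 86.1 + 478.24 + 104.04 = 668.38
link = 672.46/668.38 = 1.006104
Link t=1→t=2:
ΣP(t=2)Q(t=1) = 5.86×16 + 34.68×17 + 0.25×298 = 93.76 + 589.56 + 74.5 = 757.82
ΣP(t=1)Q(t=1) = 5.35×16 + 31.61×17 + 0.30×298 = 85.6 + 537.37 + 89.4 = 712.37
link = 757.82/712.37 = 1.063801
Chained index = 100 × 1.006104 × 1.063801 = 107.0295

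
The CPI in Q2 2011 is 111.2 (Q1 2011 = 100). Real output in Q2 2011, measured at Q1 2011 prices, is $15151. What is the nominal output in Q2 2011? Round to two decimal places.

16847.91

Nominal = Real × (Index/100) = 15151 × (111.2/100)
        = 15151 × 1.112 = 16847.9120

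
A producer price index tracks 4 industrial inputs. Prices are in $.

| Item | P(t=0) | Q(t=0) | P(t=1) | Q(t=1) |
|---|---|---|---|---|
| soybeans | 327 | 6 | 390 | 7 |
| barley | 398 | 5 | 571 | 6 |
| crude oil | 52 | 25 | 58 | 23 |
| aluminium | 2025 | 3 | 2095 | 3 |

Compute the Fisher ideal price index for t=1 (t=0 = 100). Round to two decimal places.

114.72

Laspeyres component (base-period weights):
ΣP(t=1)Q(t=0) = 390×6 + 571×5 + 58×25 + 2095×3 = 2340 + 2855 + 1450 + 6285 = 12930
ΣP(t=0)Q(t=0) = 327×6 + 398×5 + 52×25 + 2025×3 = 1962 + 1990 + 1300 + 6075 = 11327
L = 12930 / 11327 × 100 = 114.1520
Paasche component (current-period weights):
ΣP(t=1)Q(t=1) = 390×7 + 571×6 + 58×23 + 2095×3 = 2730 + 3426 + 1334 + 6285 = 13775
ΣP(t=0)Q(t=1) = 327×7 + 398×6 + 52×23 + 2025×3 = 2289 + 2388 + 1196 + 6075 = 11948
P = 13775 / 11948 × 100 = 115.2913
Fisher = √(L × P) = √(114.1520 × 115.2913) = 114.7202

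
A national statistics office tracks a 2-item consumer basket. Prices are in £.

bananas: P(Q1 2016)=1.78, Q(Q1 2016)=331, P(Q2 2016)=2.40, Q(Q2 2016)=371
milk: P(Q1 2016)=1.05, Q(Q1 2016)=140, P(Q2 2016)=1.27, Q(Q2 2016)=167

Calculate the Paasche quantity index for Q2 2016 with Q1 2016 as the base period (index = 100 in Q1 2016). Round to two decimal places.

Paasche quantity index uses current-period prices as weights.
ΣP(Q2 2016)·Q(Q2 2016) = 2.40×371 + 1.27×167 = 890.4 + 212.09 = 1102.49
ΣP(Q2 2016)·Q(Q1 2016) = 2.40×331 + 1.27×140 = 794.4 + 177.8 = 972.2
Index = 1102.49 / 972.2 × 100 = 113.4016

113.40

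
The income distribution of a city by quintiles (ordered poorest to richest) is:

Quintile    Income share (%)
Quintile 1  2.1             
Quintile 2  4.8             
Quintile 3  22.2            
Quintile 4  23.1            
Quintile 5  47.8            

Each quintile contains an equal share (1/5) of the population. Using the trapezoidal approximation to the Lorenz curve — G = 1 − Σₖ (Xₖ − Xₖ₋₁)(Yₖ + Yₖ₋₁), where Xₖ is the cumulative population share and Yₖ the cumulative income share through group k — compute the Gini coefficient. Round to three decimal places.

Cumulative income shares Yₖ: 0.0210, 0.0690, 0.2910, 0.5220, 1.0000
Σ (Xₖ−Xₖ₋₁)(Yₖ+Yₖ₋₁) = (1/5)(0.0210+0.0000) + (1/5)(0.0690+0.0210) + (1/5)(0.2910+0.0690) + (1/5)(0.5220+0.2910) + (1/5)(1.0000+0.5220)
  = 0.0042 + 0.0180 + 0.0720 + 0.1626 + 0.3044 = 0.5612
G = 1 − 0.5612 = 0.4388

0.439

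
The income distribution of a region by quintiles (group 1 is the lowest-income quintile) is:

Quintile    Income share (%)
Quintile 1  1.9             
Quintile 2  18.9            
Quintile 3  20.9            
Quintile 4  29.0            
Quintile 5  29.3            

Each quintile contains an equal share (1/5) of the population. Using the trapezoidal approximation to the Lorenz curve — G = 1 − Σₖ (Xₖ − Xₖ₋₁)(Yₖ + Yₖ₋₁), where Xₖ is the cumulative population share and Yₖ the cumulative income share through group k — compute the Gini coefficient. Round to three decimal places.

0.260

Cumulative income shares Yₖ: 0.0190, 0.2080, 0.4170, 0.7070, 1.0000
Σ (Xₖ−Xₖ₋₁)(Yₖ+Yₖ₋₁) = (1/5)(0.0190+0.0000) + (1/5)(0.2080+0.0190) + (1/5)(0.4170+0.2080) + (1/5)(0.7070+0.4170) + (1/5)(1.0000+0.7070)
  = 0.0038 + 0.0454 + 0.1250 + 0.2248 + 0.3414 = 0.7404
G = 1 − 0.7404 = 0.2596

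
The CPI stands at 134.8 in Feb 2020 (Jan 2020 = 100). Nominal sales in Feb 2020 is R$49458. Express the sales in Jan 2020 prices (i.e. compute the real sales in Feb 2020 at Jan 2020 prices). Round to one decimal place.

36689.9

Real = Nominal ÷ (Index/100) = 49458 ÷ (134.8/100)
     = 49458 ÷ 1.348 = 36689.9110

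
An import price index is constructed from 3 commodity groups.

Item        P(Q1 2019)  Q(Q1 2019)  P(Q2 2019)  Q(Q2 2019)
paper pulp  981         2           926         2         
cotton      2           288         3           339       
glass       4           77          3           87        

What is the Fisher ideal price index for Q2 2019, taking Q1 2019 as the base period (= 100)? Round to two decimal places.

104.15

Laspeyres component (base-period weights):
ΣP(Q2 2019)Q(Q1 2019) = 926×2 + 3×288 + 3×77 = 1852 + 864 + 231 = 2947
ΣP(Q1 2019)Q(Q1 2019) = 981×2 + 2×288 + 4×77 = 1962 + 576 + 308 = 2846
L = 2947 / 2846 × 100 = 103.5488
Paasche component (current-period weights):
ΣP(Q2 2019)Q(Q2 2019) = 926×2 + 3×339 + 3×87 = 1852 + 1017 + 261 = 3130
ΣP(Q1 2019)Q(Q2 2019) = 981×2 + 2×339 + 4×87 = 1962 + 678 + 348 = 2988
P = 3130 / 2988 × 100 = 104.7523
Fisher = √(L × P) = √(103.5488 × 104.7523) = 104.1489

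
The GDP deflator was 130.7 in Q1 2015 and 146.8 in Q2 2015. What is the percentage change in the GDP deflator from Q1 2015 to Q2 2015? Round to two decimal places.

12.32%

Change = (146.8 − 130.7) / 130.7 × 100
       = 16.1 / 130.7 × 100 = 12.3183%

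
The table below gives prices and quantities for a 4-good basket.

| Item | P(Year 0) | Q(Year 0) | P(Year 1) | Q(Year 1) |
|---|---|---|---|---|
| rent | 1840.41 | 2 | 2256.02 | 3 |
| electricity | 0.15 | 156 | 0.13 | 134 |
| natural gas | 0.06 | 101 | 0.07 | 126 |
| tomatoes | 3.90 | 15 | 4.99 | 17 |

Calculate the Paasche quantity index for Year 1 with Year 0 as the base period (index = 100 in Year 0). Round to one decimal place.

149.1

Paasche quantity index uses current-period prices as weights.
ΣP(Year 1)·Q(Year 1) = 2256.02×3 + 0.13×134 + 0.07×126 + 4.99×17 = 6768.06 + 17.42 + 8.82 + 84.83 = 6879.13
ΣP(Year 1)·Q(Year 0) = 2256.02×2 + 0.13×156 + 0.07×101 + 4.99×15 = 4512.04 + 20.28 + 7.07 + 74.85 = 4614.24
Index = 6879.13 / 4614.24 × 100 = 149.0848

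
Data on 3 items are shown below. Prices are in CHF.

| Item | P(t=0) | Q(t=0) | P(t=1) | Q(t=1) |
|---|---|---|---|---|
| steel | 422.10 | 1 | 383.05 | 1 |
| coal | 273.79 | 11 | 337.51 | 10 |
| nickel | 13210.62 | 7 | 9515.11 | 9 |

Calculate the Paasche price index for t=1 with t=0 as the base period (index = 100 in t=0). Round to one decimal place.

73.2

Paasche price index uses current-period quantities as weights.
ΣP(t=1)·Q(t=1) = 383.05×1 + 337.51×10 + 9515.11×9 = 383.05 + 3375.1 + 85635.99 = 89394.14
ΣP(t=0)·Q(t=1) = 422.10×1 + 273.79×10 + 13210.62×9 = 422.1 + 2737.9 + 118895.58 = 122055.58
Index = 89394.14 / 122055.58 × 100 = 73.2405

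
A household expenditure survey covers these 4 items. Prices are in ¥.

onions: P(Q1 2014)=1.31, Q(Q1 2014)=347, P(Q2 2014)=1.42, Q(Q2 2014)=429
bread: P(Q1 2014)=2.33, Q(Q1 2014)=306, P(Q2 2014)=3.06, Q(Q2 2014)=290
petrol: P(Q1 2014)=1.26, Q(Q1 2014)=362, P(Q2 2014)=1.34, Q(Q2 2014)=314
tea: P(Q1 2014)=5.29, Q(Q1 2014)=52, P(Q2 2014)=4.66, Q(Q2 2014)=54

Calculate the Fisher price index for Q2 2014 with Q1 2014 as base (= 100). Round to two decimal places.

Laspeyres component (base-period weights):
ΣP(Q2 2014)Q(Q1 2014) = 1.42×347 + 3.06×306 + 1.34×362 + 4.66×52 = 492.74 + 936.36 + 485.08 + 242.32 = 2156.5
ΣP(Q1 2014)Q(Q1 2014) = 1.31×347 + 2.33×306 + 1.26×362 + 5.29×52 = 454.57 + 712.98 + 456.12 + 275.08 = 1898.75
L = 2156.5 / 1898.75 × 100 = 113.5747
Paasche component (current-period weights):
ΣP(Q2 2014)Q(Q2 2014) = 1.42×429 + 3.06×290 + 1.34×314 + 4.66×54 = 609.18 + 887.4 + 420.76 + 251.64 = 2168.98
ΣP(Q1 2014)Q(Q2 2014) = 1.31×429 + 2.33×290 + 1.26×314 + 5.29×54 = 561.99 + 675.7 + 395.64 + 285.66 = 1918.99
P = 2168.98 / 1918.99 × 100 = 113.0272
Fisher = √(L × P) = √(113.5747 × 113.0272) = 113.3006

113.30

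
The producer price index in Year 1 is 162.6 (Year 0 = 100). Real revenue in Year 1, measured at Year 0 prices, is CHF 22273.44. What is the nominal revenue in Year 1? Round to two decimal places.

36216.61

Nominal = Real × (Index/100) = 22273.44 × (162.6/100)
        = 22273.44 × 1.626 = 36216.6134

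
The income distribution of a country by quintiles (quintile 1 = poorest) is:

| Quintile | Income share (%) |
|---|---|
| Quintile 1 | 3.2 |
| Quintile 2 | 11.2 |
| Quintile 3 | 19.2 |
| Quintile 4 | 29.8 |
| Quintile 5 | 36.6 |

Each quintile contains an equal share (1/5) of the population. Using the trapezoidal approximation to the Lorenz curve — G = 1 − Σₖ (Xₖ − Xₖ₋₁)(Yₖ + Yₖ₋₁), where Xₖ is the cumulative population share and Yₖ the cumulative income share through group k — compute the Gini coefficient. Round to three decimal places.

0.342

Cumulative income shares Yₖ: 0.0320, 0.1440, 0.3360, 0.6340, 1.0000
Σ (Xₖ−Xₖ₋₁)(Yₖ+Yₖ₋₁) = (1/5)(0.0320+0.0000) + (1/5)(0.1440+0.0320) + (1/5)(0.3360+0.1440) + (1/5)(0.6340+0.3360) + (1/5)(1.0000+0.6340)
  = 0.0064 + 0.0352 + 0.0960 + 0.1940 + 0.3268 = 0.6584
G = 1 − 0.6584 = 0.3416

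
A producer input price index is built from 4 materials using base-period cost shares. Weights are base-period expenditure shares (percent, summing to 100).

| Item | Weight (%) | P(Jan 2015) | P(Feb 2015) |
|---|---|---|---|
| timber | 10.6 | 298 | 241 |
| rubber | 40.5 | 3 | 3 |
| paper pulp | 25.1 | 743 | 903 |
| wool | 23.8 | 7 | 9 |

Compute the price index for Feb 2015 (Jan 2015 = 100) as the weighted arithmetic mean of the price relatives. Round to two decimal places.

timber: 10.6 × (241/298) = 10.6 × 0.808725 = 8.5725
rubber: 40.5 × (3/3) = 40.5 × 1.000000 = 40.5000
paper pulp: 25.1 × (903/743) = 25.1 × 1.215343 = 30.5051
wool: 23.8 × (9/7) = 23.8 × 1.285714 = 30.6000
Index = Σ wᵢ·(p₁ᵢ/p₀ᵢ) = 8.5725 + 40.5000 + 30.5051 + 30.6000 = 110.1776

110.18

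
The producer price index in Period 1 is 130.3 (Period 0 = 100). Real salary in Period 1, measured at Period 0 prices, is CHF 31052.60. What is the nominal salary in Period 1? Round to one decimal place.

Nominal = Real × (Index/100) = 31052.60 × (130.3/100)
        = 31052.60 × 1.303 = 40461.5378

40461.5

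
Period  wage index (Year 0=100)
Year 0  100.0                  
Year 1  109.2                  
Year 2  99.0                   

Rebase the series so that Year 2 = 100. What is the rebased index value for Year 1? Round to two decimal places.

110.30

Rebased(Year 1) = 109.2 / 99.0 × 100 = 110.3030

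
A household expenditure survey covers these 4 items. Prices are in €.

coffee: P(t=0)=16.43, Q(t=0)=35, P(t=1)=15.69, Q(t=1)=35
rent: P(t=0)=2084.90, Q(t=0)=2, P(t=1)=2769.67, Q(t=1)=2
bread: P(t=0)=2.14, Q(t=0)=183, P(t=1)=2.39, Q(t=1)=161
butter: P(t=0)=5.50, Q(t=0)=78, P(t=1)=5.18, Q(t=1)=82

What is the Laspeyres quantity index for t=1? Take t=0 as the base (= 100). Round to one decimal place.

Laspeyres quantity index uses base-period prices as weights.
ΣP(t=0)·Q(t=1) = 16.43×35 + 2084.90×2 + 2.14×161 + 5.50×82 = 575.05 + 4169.8 + 344.54 + 451 = 5540.39
ΣP(t=0)·Q(t=0) = 16.43×35 + 2084.90×2 + 2.14×183 + 5.50×78 = 575.05 + 4169.8 + 391.62 + 429 = 5565.47
Index = 5540.39 / 5565.47 × 100 = 99.5494

99.5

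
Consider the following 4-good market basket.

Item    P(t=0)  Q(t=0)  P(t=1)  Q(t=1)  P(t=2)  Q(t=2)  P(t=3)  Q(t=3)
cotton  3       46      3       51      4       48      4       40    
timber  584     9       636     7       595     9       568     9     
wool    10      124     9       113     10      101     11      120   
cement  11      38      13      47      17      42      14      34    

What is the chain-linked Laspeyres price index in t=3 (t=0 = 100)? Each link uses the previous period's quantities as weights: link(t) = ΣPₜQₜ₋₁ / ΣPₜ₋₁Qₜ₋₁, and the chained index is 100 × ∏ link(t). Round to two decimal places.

103.11

Link t=0→t=1:
ΣP(t=1)Q(t=0) = 3×46 + 636×9 + 9×124 + 13×38 = 138 + 5724 + 1116 + 494 = 7472
ΣP(t=0)Q(t=0) = 3×46 + 584×9 + 10×124 + 11×38 = 138 + 5256 + 1240 + 418 = 7052
link = 7472/7052 = 1.059558
Link t=1→t=2:
ΣP(t=2)Q(t=1) = 4×51 + 595×7 + 10×113 + 17×47 = 204 + 4165 + 1130 + 799 = 6298
ΣP(t=1)Q(t=1) = 3×51 + 636×7 + 9×113 + 13×47 = 153 + 4452 + 1017 + 611 = 6233
link = 6298/6233 = 1.010428
Link t=2→t=3:
ΣP(t=3)Q(t=2) = 4×48 + 568×9 + 11×101 + 14×42 = 192 + 5112 + 1111 + 588 = 7003
ΣP(t=2)Q(t=2) = 4×48 + 595×9 + 10×101 + 17×42 = 192 + 5355 + 1010 + 714 = 7271
link = 7003/7271 = 0.963141
Chained index = 100 × 1.059558 × 1.010428 × 0.963141 = 103.1146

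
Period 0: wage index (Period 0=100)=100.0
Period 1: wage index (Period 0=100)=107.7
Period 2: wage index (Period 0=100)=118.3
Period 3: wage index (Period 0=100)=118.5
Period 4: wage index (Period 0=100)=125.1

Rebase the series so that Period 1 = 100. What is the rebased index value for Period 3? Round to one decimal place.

Rebased(Period 3) = 118.5 / 107.7 × 100 = 110.0279

110.0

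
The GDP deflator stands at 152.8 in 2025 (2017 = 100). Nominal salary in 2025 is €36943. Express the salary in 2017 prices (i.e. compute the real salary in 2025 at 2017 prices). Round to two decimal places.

Real = Nominal ÷ (Index/100) = 36943 ÷ (152.8/100)
     = 36943 ÷ 1.528 = 24177.3560

24177.36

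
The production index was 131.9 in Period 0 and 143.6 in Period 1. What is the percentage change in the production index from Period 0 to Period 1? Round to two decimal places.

Change = (143.6 − 131.9) / 131.9 × 100
       = 11.7 / 131.9 × 100 = 8.8704%

8.87%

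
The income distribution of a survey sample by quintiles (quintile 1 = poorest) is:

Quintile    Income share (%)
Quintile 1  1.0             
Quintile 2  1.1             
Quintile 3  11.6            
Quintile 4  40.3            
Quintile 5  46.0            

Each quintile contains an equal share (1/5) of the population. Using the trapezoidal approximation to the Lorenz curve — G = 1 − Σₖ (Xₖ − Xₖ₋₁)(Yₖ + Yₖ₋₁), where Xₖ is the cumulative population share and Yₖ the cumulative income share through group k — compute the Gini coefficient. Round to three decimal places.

Cumulative income shares Yₖ: 0.0100, 0.0210, 0.1370, 0.5400, 1.0000
Σ (Xₖ−Xₖ₋₁)(Yₖ+Yₖ₋₁) = (1/5)(0.0100+0.0000) + (1/5)(0.0210+0.0100) + (1/5)(0.1370+0.0210) + (1/5)(0.5400+0.1370) + (1/5)(1.0000+0.5400)
  = 0.0020 + 0.0062 + 0.0316 + 0.1354 + 0.3080 = 0.4832
G = 1 − 0.4832 = 0.5168

0.517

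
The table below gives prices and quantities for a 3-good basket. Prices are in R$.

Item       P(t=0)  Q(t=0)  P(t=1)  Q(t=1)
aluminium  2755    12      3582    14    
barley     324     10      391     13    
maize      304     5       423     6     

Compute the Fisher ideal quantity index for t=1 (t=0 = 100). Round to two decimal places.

117.91

Laspeyres component (base-period weights):
ΣP(t=0)Q(t=1) = 2755×14 + 324×13 + 304×6 = 38570 + 4212 + 1824 = 44606
ΣP(t=0)Q(t=0) = 2755×12 + 324×10 + 304×5 = 33060 + 3240 + 1520 = 37820
L = 44606 / 37820 × 100 = 117.9429
Paasche component (current-period weights):
ΣP(t=1)Q(t=1) = 3582×14 + 391×13 + 423×6 = 50148 + 5083 + 2538 = 57769
ΣP(t=1)Q(t=0) = 3582×12 + 391×10 + 423×5 = 42984 + 3910 + 2115 = 49009
P = 57769 / 49009 × 100 = 117.8743
Fisher = √(L × P) = √(117.9429 × 117.8743) = 117.9086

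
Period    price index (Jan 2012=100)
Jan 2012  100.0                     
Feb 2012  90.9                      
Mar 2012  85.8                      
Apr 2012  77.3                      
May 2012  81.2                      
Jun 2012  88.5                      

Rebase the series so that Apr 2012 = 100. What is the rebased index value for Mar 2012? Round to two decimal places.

Rebased(Mar 2012) = 85.8 / 77.3 × 100 = 110.9961

111.00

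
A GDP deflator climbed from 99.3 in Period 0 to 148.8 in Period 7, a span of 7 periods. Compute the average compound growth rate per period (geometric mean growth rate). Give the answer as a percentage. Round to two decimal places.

5.95%

Growth factor = (148.8/99.3)^(1/7) = (1.498489)^(1/7) = 1.059482
Growth rate = 1.059482 − 1 = 0.059482 = 5.9482%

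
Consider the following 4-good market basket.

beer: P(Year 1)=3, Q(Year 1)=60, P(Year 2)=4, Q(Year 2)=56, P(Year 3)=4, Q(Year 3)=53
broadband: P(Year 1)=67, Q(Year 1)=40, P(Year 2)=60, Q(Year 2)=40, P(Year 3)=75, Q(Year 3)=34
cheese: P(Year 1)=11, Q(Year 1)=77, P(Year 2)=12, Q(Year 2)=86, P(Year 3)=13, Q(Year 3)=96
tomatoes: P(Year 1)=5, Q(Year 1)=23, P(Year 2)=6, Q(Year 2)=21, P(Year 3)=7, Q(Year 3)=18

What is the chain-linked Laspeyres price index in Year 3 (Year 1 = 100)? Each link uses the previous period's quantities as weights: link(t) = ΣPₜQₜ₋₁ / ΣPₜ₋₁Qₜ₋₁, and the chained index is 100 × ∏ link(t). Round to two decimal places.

114.97

Link Year 1→Year 2:
ΣP(Year 2)Q(Year 1) = 4×60 + 60×40 + 12×77 + 6×23 = 240 + 2400 + 924 + 138 = 3702
ΣP(Year 1)Q(Year 1) = 3×60 + 67×40 + 11×77 + 5×23 = 180 + 2680 + 847 + 115 = 3822
link = 3702/3822 = 0.968603
Link Year 2→Year 3:
ΣP(Year 3)Q(Year 2) = 4×56 + 75×40 + 13×86 + 7×21 = 224 + 3000 + 1118 + 147 = 4489
ΣP(Year 2)Q(Year 2) = 4×56 + 60×40 + 12×86 + 6×21 = 224 + 2400 + 1032 + 126 = 3782
link = 4489/3782 = 1.186938
Chained index = 100 × 0.968603 × 1.186938 = 114.9672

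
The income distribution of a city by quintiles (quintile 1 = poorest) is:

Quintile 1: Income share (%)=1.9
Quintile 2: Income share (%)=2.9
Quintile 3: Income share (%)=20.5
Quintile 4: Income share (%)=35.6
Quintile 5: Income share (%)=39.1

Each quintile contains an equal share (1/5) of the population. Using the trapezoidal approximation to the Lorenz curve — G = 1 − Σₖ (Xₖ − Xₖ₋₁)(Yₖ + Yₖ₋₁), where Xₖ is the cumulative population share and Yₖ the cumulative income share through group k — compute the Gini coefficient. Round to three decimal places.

Cumulative income shares Yₖ: 0.0190, 0.0480, 0.2530, 0.6090, 1.0000
Σ (Xₖ−Xₖ₋₁)(Yₖ+Yₖ₋₁) = (1/5)(0.0190+0.0000) + (1/5)(0.0480+0.0190) + (1/5)(0.2530+0.0480) + (1/5)(0.6090+0.2530) + (1/5)(1.0000+0.6090)
  = 0.0038 + 0.0134 + 0.0602 + 0.1724 + 0.3218 = 0.5716
G = 1 − 0.5716 = 0.4284

0.428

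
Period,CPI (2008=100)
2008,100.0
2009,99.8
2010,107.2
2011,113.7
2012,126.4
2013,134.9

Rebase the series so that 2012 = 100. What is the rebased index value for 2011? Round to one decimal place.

Rebased(2011) = 113.7 / 126.4 × 100 = 89.9525

90.0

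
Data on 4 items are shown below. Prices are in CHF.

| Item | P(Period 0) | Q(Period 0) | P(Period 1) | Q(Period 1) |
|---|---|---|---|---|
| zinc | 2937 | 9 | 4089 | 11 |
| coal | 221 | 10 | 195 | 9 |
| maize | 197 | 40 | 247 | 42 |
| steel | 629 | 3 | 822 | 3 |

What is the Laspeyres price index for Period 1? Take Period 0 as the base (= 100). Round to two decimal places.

133.03

Laspeyres price index uses base-period quantities as weights.
ΣP(Period 1)·Q(Period 0) = 4089×9 + 195×10 + 247×40 + 822×3 = 36801 + 1950 + 9880 + 2466 = 51097
ΣP(Period 0)·Q(Period 0) = 2937×9 + 221×10 + 197×40 + 629×3 = 26433 + 2210 + 7880 + 1887 = 38410
Index = 51097 / 38410 × 100 = 133.0305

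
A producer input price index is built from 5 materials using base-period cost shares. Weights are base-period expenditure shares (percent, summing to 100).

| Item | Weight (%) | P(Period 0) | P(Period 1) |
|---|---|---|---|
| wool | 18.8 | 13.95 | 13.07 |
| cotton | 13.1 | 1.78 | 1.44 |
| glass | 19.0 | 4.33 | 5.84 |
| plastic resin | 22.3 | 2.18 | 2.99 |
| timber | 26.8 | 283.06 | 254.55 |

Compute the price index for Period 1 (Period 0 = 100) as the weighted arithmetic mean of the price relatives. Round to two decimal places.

wool: 18.8 × (13.07/13.95) = 18.8 × 0.936918 = 17.6141
cotton: 13.1 × (1.44/1.78) = 13.1 × 0.808989 = 10.5978
glass: 19.0 × (5.84/4.33) = 19.0 × 1.348730 = 25.6259
plastic resin: 22.3 × (2.99/2.18) = 22.3 × 1.371560 = 30.5858
timber: 26.8 × (254.55/283.06) = 26.8 × 0.899279 = 24.1007
Index = Σ wᵢ·(p₁ᵢ/p₀ᵢ) = 17.6141 + 10.5978 + 25.6259 + 30.5858 + 24.1007 = 108.5241

108.52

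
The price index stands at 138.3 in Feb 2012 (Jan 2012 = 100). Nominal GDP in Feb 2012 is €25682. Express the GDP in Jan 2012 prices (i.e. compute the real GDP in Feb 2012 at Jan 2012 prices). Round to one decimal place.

Real = Nominal ÷ (Index/100) = 25682 ÷ (138.3/100)
     = 25682 ÷ 1.383 = 18569.7758

18569.8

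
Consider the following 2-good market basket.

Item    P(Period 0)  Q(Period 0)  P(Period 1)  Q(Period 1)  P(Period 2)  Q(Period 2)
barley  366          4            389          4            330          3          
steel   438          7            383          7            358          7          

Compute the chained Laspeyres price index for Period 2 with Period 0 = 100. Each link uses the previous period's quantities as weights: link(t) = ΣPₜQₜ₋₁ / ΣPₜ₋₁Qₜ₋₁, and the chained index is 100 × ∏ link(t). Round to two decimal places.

84.46

Link Period 0→Period 1:
ΣP(Period 1)Q(Period 0) = 389×4 + 383×7 = 1556 + 2681 = 4237
ΣP(Period 0)Q(Period 0) = 366×4 + 438×7 = 1464 + 3066 = 4530
link = 4237/4530 = 0.935320
Link Period 1→Period 2:
ΣP(Period 2)Q(Period 1) = 330×4 + 358×7 = 1320 + 2506 = 3826
ΣP(Period 1)Q(Period 1) = 389×4 + 383×7 = 1556 + 2681 = 4237
link = 3826/4237 = 0.902997
Chained index = 100 × 0.935320 × 0.902997 = 84.4592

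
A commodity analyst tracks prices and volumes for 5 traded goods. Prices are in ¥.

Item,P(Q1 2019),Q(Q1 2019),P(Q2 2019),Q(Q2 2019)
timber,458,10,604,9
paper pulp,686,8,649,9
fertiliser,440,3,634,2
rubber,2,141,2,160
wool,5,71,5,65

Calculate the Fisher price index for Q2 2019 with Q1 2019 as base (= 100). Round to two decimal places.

Laspeyres component (base-period weights):
ΣP(Q2 2019)Q(Q1 2019) = 604×10 + 649×8 + 634×3 + 2×141 + 5×71 = 6040 + 5192 + 1902 + 282 + 355 = 13771
ΣP(Q1 2019)Q(Q1 2019) = 458×10 + 686×8 + 440×3 + 2×141 + 5×71 = 4580 + 5488 + 1320 + 282 + 355 = 12025
L = 13771 / 12025 × 100 = 114.5198
Paasche component (current-period weights):
ΣP(Q2 2019)Q(Q2 2019) = 604×9 + 649×9 + 634×2 + 2×160 + 5×65 = 5436 + 5841 + 1268 + 320 + 325 = 13190
ΣP(Q1 2019)Q(Q2 2019) = 458×9 + 686×9 + 440×2 + 2×160 + 5×65 = 4122 + 6174 + 880 + 320 + 325 = 11821
P = 13190 / 11821 × 100 = 111.5811
Fisher = √(L × P) = √(114.5198 × 111.5811) = 113.0409

113.04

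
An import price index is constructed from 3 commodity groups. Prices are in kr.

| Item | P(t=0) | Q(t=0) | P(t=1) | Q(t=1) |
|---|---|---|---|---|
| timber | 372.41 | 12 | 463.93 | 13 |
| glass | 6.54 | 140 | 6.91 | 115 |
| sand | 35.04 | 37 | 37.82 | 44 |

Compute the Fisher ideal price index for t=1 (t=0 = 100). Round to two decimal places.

Laspeyres component (base-period weights):
ΣP(t=1)Q(t=0) = 463.93×12 + 6.91×140 + 37.82×37 = 5567.16 + 967.4 + 1399.34 = 7933.9
ΣP(t=0)Q(t=0) = 372.41×12 + 6.54×140 + 35.04×37 = 4468.92 + 915.6 + 1296.48 = 6681
L = 7933.9 / 6681 × 100 = 118.7532
Paasche component (current-period weights):
ΣP(t=1)Q(t=1) = 463.93×13 + 6.91×115 + 37.82×44 = 6031.09 + 794.65 + 1664.08 = 8489.82
ΣP(t=0)Q(t=1) = 372.41×13 + 6.54×115 + 35.04×44 = 4841.33 + 752.1 + 1541.76 = 7135.19
P = 8489.82 / 7135.19 × 100 = 118.9852
Fisher = √(L × P) = √(118.7532 × 118.9852) = 118.8691

118.87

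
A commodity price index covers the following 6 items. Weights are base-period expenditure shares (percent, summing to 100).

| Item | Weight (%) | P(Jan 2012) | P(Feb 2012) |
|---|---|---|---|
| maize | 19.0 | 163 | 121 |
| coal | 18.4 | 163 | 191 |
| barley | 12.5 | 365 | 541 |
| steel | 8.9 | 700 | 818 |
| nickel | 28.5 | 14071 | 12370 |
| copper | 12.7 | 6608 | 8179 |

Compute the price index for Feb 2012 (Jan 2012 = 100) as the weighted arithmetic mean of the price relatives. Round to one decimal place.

maize: 19.0 × (121/163) = 19.0 × 0.742331 = 14.1043
coal: 18.4 × (191/163) = 18.4 × 1.171779 = 21.5607
barley: 12.5 × (541/365) = 12.5 × 1.482192 = 18.5274
steel: 8.9 × (818/700) = 8.9 × 1.168571 = 10.4003
nickel: 28.5 × (12370/14071) = 28.5 × 0.879113 = 25.0547
copper: 12.7 × (8179/6608) = 12.7 × 1.237742 = 15.7193
Index = Σ wᵢ·(p₁ᵢ/p₀ᵢ) = 14.1043 + 21.5607 + 18.5274 + 10.4003 + 25.0547 + 15.7193 = 105.3668

105.4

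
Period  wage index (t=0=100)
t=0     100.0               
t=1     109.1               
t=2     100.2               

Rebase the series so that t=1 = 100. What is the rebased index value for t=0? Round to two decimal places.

91.66

Rebased(t=0) = 100.0 / 109.1 × 100 = 91.6590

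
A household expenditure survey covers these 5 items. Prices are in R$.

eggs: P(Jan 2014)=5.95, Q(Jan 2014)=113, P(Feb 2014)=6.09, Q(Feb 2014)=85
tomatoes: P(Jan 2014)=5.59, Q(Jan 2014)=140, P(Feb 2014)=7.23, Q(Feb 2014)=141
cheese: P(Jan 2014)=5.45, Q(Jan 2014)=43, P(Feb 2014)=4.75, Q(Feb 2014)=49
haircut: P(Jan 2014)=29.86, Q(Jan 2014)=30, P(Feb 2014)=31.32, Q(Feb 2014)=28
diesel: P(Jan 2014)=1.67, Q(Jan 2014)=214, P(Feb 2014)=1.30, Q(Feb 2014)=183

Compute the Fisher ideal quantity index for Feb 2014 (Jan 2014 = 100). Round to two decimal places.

92.12

Laspeyres component (base-period weights):
ΣP(Jan 2014)Q(Feb 2014) = 5.95×85 + 5.59×141 + 5.45×49 + 29.86×28 + 1.67×183 = 505.75 + 788.19 + 267.05 + 836.08 + 305.61 = 2702.68
ΣP(Jan 2014)Q(Jan 2014) = 5.95×113 + 5.59×140 + 5.45×43 + 29.86×30 + 1.67×214 = 672.35 + 782.6 + 234.35 + 895.8 + 357.38 = 2942.48
L = 2702.68 / 2942.48 × 100 = 91.8504
Paasche component (current-period weights):
ΣP(Feb 2014)Q(Feb 2014) = 6.09×85 + 7.23×141 + 4.75×49 + 31.32×28 + 1.30×183 = 517.65 + 1019.43 + 232.75 + 876.96 + 237.9 = 2884.69
ΣP(Feb 2014)Q(Jan 2014) = 6.09×113 + 7.23×140 + 4.75×43 + 31.32×30 + 1.30×214 = 688.17 + 1012.2 + 204.25 + 939.6 + 278.2 = 3122.42
P = 2884.69 / 3122.42 × 100 = 92.3864
Fisher = √(L × P) = √(91.8504 × 92.3864) = 92.1180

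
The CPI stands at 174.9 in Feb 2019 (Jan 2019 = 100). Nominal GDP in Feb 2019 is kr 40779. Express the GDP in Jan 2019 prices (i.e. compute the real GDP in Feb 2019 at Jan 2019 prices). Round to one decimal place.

23315.6

Real = Nominal ÷ (Index/100) = 40779 ÷ (174.9/100)
     = 40779 ÷ 1.749 = 23315.6089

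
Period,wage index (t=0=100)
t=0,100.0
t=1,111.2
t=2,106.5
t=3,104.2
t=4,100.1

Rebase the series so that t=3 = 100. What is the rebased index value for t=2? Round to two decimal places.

102.21

Rebased(t=2) = 106.5 / 104.2 × 100 = 102.2073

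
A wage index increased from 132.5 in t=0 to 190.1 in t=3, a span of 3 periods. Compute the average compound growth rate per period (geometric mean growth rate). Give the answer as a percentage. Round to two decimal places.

12.79%

Growth factor = (190.1/132.5)^(1/3) = (1.434717)^(1/3) = 1.127861
Growth rate = 1.127861 − 1 = 0.127861 = 12.7861%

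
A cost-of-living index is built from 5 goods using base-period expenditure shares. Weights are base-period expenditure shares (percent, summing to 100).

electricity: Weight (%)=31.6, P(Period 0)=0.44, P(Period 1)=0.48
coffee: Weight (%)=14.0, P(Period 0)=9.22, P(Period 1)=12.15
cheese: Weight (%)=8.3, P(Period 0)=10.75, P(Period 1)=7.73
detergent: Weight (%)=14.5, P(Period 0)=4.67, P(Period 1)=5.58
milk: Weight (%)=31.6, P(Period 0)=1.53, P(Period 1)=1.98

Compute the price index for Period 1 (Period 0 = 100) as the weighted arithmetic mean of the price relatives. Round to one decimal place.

117.1

electricity: 31.6 × (0.48/0.44) = 31.6 × 1.090909 = 34.4727
coffee: 14.0 × (12.15/9.22) = 14.0 × 1.317787 = 18.4490
cheese: 8.3 × (7.73/10.75) = 8.3 × 0.719070 = 5.9683
detergent: 14.5 × (5.58/4.67) = 14.5 × 1.194861 = 17.3255
milk: 31.6 × (1.98/1.53) = 31.6 × 1.294118 = 40.8941
Index = Σ wᵢ·(p₁ᵢ/p₀ᵢ) = 34.4727 + 18.4490 + 5.9683 + 17.3255 + 40.8941 = 117.1096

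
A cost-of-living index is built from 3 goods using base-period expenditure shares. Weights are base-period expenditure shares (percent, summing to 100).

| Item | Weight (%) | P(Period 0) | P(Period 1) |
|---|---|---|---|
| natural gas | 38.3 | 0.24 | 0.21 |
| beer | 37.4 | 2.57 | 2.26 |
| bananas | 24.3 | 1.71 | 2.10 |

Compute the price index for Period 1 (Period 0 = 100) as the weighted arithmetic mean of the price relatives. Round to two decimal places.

natural gas: 38.3 × (0.21/0.24) = 38.3 × 0.875000 = 33.5125
beer: 37.4 × (2.26/2.57) = 37.4 × 0.879377 = 32.8887
bananas: 24.3 × (2.10/1.71) = 24.3 × 1.228070 = 29.8421
Index = Σ wᵢ·(p₁ᵢ/p₀ᵢ) = 33.5125 + 32.8887 + 29.8421 = 96.2433

96.24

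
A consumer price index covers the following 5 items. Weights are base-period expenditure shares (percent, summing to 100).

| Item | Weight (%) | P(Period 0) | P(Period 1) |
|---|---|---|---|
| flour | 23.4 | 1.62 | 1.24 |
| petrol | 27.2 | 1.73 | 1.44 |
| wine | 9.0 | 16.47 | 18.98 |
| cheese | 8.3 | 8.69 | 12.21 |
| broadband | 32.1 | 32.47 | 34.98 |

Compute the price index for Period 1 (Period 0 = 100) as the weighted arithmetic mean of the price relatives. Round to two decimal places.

97.17

flour: 23.4 × (1.24/1.62) = 23.4 × 0.765432 = 17.9111
petrol: 27.2 × (1.44/1.73) = 27.2 × 0.832370 = 22.6405
wine: 9.0 × (18.98/16.47) = 9.0 × 1.152398 = 10.3716
cheese: 8.3 × (12.21/8.69) = 8.3 × 1.405063 = 11.6620
broadband: 32.1 × (34.98/32.47) = 32.1 × 1.077302 = 34.5814
Index = Σ wᵢ·(p₁ᵢ/p₀ᵢ) = 17.9111 + 22.6405 + 10.3716 + 11.6620 + 34.5814 = 97.1666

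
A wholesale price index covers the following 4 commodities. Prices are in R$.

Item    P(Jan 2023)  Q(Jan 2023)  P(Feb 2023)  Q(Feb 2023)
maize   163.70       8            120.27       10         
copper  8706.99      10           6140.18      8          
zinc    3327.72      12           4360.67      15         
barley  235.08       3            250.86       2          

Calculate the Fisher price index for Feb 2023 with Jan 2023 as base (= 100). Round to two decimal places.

Laspeyres component (base-period weights):
ΣP(Feb 2023)Q(Jan 2023) = 120.27×8 + 6140.18×10 + 4360.67×12 + 250.86×3 = 962.16 + 61401.8 + 52328.04 + 752.58 = 115444.58
ΣP(Jan 2023)Q(Jan 2023) = 163.70×8 + 8706.99×10 + 3327.72×12 + 235.08×3 = 1309.6 + 87069.9 + 39932.64 + 705.24 = 129017.38
L = 115444.58 / 129017.38 × 100 = 89.4799
Paasche component (current-period weights):
ΣP(Feb 2023)Q(Feb 2023) = 120.27×10 + 6140.18×8 + 4360.67×15 + 250.86×2 = 1202.7 + 49121.44 + 65410.05 + 501.72 = 116235.91
ΣP(Jan 2023)Q(Feb 2023) = 163.70×10 + 8706.99×8 + 3327.72×15 + 235.08×2 = 1637 + 69655.92 + 49915.8 + 470.16 = 121678.88
P = 116235.91 / 121678.88 × 100 = 95.5268
Fisher = √(L × P) = √(89.4799 × 95.5268) = 92.4539

92.45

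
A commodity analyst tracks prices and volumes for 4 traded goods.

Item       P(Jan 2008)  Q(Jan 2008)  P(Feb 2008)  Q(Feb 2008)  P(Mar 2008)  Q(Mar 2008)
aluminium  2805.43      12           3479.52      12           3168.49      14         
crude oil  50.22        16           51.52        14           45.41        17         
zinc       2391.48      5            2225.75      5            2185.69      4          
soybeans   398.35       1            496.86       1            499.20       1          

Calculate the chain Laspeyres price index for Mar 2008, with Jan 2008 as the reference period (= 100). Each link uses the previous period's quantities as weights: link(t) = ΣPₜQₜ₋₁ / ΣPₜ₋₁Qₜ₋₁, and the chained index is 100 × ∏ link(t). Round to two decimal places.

Link Jan 2008→Feb 2008:
ΣP(Feb 2008)Q(Jan 2008) = 3479.52×12 + 51.52×16 + 2225.75×5 + 496.86×1 = 41754.24 + 824.32 + 11128.75 + 496.86 = 54204.17
ΣP(Jan 2008)Q(Jan 2008) = 2805.43×12 + 50.22×16 + 2391.48×5 + 398.35×1 = 33665.16 + 803.52 + 11957.4 + 398.35 = 46824.43
link = 54204.17/46824.43 = 1.157604
Link Feb 2008→Mar 2008:
ΣP(Mar 2008)Q(Feb 2008) = 3168.49×12 + 45.41×14 + 2185.69×5 + 499.20×1 = 38021.88 + 635.74 + 10928.45 + 499.2 = 50085.27
ΣP(Feb 2008)Q(Feb 2008) = 3479.52×12 + 51.52×14 + 2225.75×5 + 496.86×1 = 41754.24 + 721.28 + 11128.75 + 496.86 = 54101.13
link = 50085.27/54101.13 = 0.925771
Chained index = 100 × 1.157604 × 0.925771 = 107.1677

107.17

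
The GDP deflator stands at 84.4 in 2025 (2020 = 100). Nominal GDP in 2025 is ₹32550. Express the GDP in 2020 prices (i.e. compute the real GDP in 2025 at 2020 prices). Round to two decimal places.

38566.35

Real = Nominal ÷ (Index/100) = 32550 ÷ (84.4/100)
     = 32550 ÷ 0.844 = 38566.3507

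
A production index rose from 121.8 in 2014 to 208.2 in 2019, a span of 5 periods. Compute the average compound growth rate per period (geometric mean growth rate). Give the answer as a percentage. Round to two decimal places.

Growth factor = (208.2/121.8)^(1/5) = (1.709360)^(1/5) = 1.113183
Growth rate = 1.113183 − 1 = 0.113183 = 11.3183%

11.32%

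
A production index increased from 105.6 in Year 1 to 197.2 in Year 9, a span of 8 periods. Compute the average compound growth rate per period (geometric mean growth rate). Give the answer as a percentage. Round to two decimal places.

Growth factor = (197.2/105.6)^(1/8) = (1.867424)^(1/8) = 1.081198
Growth rate = 1.081198 − 1 = 0.081198 = 8.1198%

8.12%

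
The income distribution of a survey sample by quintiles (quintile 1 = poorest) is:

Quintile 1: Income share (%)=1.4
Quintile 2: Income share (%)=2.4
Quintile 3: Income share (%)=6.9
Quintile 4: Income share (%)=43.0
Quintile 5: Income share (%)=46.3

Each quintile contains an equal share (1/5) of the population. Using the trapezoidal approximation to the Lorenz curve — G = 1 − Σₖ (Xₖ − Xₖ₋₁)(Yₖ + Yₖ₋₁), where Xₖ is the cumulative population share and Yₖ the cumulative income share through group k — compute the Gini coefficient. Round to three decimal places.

0.522

Cumulative income shares Yₖ: 0.0140, 0.0380, 0.1070, 0.5370, 1.0000
Σ (Xₖ−Xₖ₋₁)(Yₖ+Yₖ₋₁) = (1/5)(0.0140+0.0000) + (1/5)(0.0380+0.0140) + (1/5)(0.1070+0.0380) + (1/5)(0.5370+0.1070) + (1/5)(1.0000+0.5370)
  = 0.0028 + 0.0104 + 0.0290 + 0.1288 + 0.3074 = 0.4784
G = 1 − 0.4784 = 0.5216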